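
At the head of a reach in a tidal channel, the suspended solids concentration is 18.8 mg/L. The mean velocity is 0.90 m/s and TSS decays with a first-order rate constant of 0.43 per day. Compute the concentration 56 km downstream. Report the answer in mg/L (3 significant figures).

13.8 mg/L

Travel time t = 56 km / 0.90 m/s = 5.6e+04/0.90 = 6.222e+04 s = 0.7202 d.
First-order decay: C = 18.8·exp(−0.43·0.7202) = 18.8·0.7337 = 13.79 mg/L.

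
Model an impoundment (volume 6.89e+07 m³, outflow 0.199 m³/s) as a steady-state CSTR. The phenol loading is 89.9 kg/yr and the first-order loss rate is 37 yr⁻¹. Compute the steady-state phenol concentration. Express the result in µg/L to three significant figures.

0.0352 µg/L

Outflow Q = 0.199 m³/s × 3.156e+07 s/yr = 6.28e+06 m³/yr.
Steady-state CSTR mass balance: W = Q·C + k·V·C, so C = W/(Q + kV).
Q + kV = 6.28e+06 + 37·6.89e+07 = 2.556e+09 m³/yr.
C = 89.9/2.556e+09 = 3.518e-08 kg/m³ = 3.518e-05 mg/L = 0.03518 µg/L.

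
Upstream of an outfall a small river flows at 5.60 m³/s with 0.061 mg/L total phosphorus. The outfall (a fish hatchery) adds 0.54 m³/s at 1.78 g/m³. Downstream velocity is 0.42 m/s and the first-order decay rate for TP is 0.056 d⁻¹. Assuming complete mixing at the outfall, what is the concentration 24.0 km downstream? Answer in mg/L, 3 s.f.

0.204 mg/L

After complete mixing, C₀ = (0.54·1.78 + 5.6·0.061) / 6.14 = 0.2122 mg/L.
Travel time t = 2.4e+04 m / 0.42 m/s = 5.714e+04 s = 0.6614 d.
C = 0.2122·exp(−0.056·0.6614) = 0.2122·0.9636 = 0.2045 mg/L.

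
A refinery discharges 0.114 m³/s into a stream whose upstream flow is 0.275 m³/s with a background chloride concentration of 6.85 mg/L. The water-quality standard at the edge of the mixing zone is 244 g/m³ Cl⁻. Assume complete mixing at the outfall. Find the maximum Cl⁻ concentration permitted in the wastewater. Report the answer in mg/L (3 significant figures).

Mass balance: 244·0.389 = 0.114·Cₑ + 0.275·6.85.
Cₑ = (94.92 − 1.884) / 0.114 = 816.1 mg/L.

816 mg/L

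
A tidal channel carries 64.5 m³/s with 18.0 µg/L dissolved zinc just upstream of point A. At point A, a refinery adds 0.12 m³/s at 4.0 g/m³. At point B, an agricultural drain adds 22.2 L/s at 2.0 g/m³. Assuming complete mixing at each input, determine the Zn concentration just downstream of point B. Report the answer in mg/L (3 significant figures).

18.0 µg/L = 0.018 mg/L.
After input A: C = (64.5·0.018 + 0.12·4) / 64.62 = 0.02539 mg/L.
22.2 L/s = 0.0222 m³/s.
After input B: C = (64.62·0.02539 + 0.0222·2) / 64.64 = 0.02607 mg/L.

0.0261 mg/L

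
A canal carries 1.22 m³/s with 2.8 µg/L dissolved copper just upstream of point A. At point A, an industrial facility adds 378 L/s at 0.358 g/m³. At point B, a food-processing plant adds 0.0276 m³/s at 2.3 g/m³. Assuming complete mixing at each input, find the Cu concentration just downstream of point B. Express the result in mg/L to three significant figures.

2.8 µg/L = 0.0028 mg/L.
378 L/s = 0.378 m³/s.
After input A: C = (1.22·0.0028 + 0.378·0.358) / 1.598 = 0.08682 mg/L.
After input B: C = (1.598·0.08682 + 0.0276·2.3) / 1.626 = 0.1244 mg/L.

0.124 mg/L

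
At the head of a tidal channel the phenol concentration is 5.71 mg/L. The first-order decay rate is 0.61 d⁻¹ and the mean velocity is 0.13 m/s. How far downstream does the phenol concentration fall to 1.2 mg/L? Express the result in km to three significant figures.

From C = C₀·e^(−kt), t = ln(C₀/C)/k = ln(5.71/1.2)/0.61 = 1.56/0.61 = 2.557 d.
Distance = v·t = 0.13 m/s × 2.209e+05 s = 2.872e+04 m = 28.72 km.

28.7 km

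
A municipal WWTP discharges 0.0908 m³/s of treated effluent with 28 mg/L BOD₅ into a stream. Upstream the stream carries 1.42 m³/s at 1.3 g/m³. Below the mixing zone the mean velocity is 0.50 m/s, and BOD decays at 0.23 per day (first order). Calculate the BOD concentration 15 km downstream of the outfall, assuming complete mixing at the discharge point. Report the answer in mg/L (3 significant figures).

2.68 mg/L

After complete mixing, C₀ = (0.0908·28 + 1.42·1.3) / 1.511 = 2.905 mg/L.
Travel time t = 1.5e+04 m / 0.50 m/s = 3e+04 s = 0.3472 d.
C = 2.905·exp(−0.23·0.3472) = 2.905·0.9232 = 2.682 mg/L.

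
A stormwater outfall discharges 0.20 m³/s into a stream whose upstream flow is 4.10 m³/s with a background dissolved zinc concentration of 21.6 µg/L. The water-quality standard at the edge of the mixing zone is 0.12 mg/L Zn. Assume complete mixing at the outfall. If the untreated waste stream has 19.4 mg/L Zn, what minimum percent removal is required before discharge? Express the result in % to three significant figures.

21.6 µg/L = 0.0216 mg/L.
Mass balance: 0.12·4.3 = 0.2·Cₑ + 4.1·0.0216.
Cₑ = (0.516 − 0.08856) / 0.2 = 2.137 mg/L.
Required removal = 1 − 2.137/19.4 = 88.98 %.

89.0 %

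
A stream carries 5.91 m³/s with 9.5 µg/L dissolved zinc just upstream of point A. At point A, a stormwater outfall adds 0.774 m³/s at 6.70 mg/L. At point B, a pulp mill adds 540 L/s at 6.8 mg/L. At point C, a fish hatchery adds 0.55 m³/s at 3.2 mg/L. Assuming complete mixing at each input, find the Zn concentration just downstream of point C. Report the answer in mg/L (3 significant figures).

1.37 mg/L

9.5 µg/L = 0.0095 mg/L.
After input A: C = (5.91·0.0095 + 0.774·6.7) / 6.684 = 0.7843 mg/L.
540 L/s = 0.54 m³/s.
After input B: C = (6.684·0.7843 + 0.54·6.8) / 7.224 = 1.234 mg/L.
After input C: C = (7.224·1.234 + 0.55·3.2) / 7.774 = 1.373 mg/L.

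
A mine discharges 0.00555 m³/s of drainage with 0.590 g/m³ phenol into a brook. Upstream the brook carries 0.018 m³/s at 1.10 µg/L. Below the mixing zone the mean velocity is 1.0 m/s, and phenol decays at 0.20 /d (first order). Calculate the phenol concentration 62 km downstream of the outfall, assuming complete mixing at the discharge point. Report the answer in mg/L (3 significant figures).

1.10 µg/L = 0.0011 mg/L.
After complete mixing, C₀ = (0.00555·0.59 + 0.018·0.0011) / 0.02355 = 0.1399 mg/L.
Travel time t = 6.2e+04 m / 1.0 m/s = 6.2e+04 s = 0.7176 d.
C = 0.1399·exp(−0.20·0.7176) = 0.1399·0.8663 = 0.1212 mg/L.

0.121 mg/L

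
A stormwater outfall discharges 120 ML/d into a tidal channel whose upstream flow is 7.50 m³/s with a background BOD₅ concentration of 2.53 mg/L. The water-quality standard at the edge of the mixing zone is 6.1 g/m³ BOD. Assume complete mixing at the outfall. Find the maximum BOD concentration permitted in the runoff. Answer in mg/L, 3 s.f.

120 ML/d = 1.389 m³/s.
Mass balance: 6.1·8.889 = 1.389·Cₑ + 7.5·2.53.
Cₑ = (54.22 − 18.97) / 1.389 = 25.38 mg/L.

25.4 mg/L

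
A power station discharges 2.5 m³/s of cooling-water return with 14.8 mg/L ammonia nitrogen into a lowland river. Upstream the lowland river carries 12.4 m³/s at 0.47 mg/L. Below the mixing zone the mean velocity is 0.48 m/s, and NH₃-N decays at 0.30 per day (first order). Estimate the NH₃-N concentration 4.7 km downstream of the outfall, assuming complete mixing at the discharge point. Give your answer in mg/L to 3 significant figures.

2.78 mg/L

After complete mixing, C₀ = (2.5·14.8 + 12.4·0.47) / 14.9 = 2.874 mg/L.
Travel time t = 4700 m / 0.48 m/s = 9792 s = 0.1133 d.
C = 2.874·exp(−0.30·0.1133) = 2.874·0.9666 = 2.778 mg/L.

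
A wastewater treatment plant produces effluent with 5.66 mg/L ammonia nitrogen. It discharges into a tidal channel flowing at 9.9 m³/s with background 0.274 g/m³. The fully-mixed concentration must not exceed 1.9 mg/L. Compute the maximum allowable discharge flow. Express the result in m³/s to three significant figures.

Mass balance at complete mixing: C_std·(Q_w + Q_r) = Q_w·C_e + Q_r·C_b.
Rearranging, Q_w = Q_r·(C_std − C_b)/(C_e − C_std) = 9.9·(1.9 − 0.274) / (5.66 − 1.9) = 4.281 m³/s.

4.28 m³/s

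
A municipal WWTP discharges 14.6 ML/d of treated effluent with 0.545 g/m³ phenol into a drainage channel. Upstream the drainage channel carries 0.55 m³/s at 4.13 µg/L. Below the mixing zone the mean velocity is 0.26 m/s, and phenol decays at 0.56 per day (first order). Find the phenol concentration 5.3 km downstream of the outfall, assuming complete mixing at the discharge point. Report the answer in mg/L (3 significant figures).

0.115 mg/L

14.6 ML/d = 0.169 m³/s.
4.13 µg/L = 0.00413 mg/L.
After complete mixing, C₀ = (0.169·0.545 + 0.55·0.00413) / 0.719 = 0.1313 mg/L.
Travel time t = 5300 m / 0.26 m/s = 2.038e+04 s = 0.2359 d.
C = 0.1313·exp(−0.56·0.2359) = 0.1313·0.8762 = 0.115 mg/L.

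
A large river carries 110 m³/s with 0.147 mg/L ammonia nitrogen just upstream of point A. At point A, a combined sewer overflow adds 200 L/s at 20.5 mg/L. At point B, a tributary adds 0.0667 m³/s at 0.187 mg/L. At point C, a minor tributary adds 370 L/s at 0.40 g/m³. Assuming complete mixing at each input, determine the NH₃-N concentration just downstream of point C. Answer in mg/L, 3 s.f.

200 L/s = 0.2 m³/s.
After input A: C = (110·0.147 + 0.2·20.5) / 110.2 = 0.1839 mg/L.
After input B: C = (110.2·0.1839 + 0.0667·0.187) / 110.3 = 0.1839 mg/L.
370 L/s = 0.37 m³/s.
After input C: C = (110.3·0.1839 + 0.37·0.4) / 110.6 = 0.1847 mg/L.

0.185 mg/L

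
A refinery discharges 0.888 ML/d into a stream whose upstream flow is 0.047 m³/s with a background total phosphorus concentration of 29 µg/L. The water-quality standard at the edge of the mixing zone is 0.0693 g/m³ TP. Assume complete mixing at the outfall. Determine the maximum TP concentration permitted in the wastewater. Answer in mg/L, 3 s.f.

0.254 mg/L

0.888 ML/d = 0.01028 m³/s.
29 µg/L = 0.029 mg/L.
Mass balance: 0.0693·0.05728 = 0.01028·Cₑ + 0.047·0.029.
Cₑ = (0.003969 − 0.001363) / 0.01028 = 0.2536 mg/L.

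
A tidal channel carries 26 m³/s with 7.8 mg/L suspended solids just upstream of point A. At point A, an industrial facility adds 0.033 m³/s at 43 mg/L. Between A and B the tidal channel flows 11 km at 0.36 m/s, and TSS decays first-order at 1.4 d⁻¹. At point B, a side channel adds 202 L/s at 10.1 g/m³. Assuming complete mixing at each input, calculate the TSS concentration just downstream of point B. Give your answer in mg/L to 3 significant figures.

4.82 mg/L

After input A: C = (26·7.8 + 0.033·43) / 26.03 = 7.845 mg/L.
Over the 11 km reach to input B (t = 3.056e+04 s = 0.3537 d), decay gives C = 7.845·exp(−1.4·0.3537) = 4.781 mg/L.
202 L/s = 0.202 m³/s.
After input B: C = (26.03·4.781 + 0.202·10.1) / 26.24 = 4.822 mg/L.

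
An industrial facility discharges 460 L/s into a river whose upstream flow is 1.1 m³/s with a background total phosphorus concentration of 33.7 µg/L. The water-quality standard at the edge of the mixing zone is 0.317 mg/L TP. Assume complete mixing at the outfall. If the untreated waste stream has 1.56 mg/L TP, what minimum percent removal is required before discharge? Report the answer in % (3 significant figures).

36.3 %

460 L/s = 0.46 m³/s.
33.7 µg/L = 0.0337 mg/L.
Mass balance: 0.317·1.56 = 0.46·Cₑ + 1.1·0.0337.
Cₑ = (0.4945 − 0.03707) / 0.46 = 0.9945 mg/L.
Required removal = 1 − 0.9945/1.56 = 36.25 %.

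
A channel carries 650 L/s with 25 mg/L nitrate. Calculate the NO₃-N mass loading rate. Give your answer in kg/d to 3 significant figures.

650 L/s = 0.65 m³/s.
Mass flux = Q·C = 0.65 m³/s × 25 g/m³ = 16.25 g/s.
= 16.25 g/s × 86.4 = 1404 kg/d.

1400 kg/d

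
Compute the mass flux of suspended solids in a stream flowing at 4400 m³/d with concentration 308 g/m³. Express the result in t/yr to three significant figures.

4400 m³/d = 0.05093 m³/s.
Mass flux = Q·C = 0.05093 m³/s × 308 g/m³ = 15.69 g/s.
= 15.69 g/s × 31.56 = 495 t/yr.

495 t/yr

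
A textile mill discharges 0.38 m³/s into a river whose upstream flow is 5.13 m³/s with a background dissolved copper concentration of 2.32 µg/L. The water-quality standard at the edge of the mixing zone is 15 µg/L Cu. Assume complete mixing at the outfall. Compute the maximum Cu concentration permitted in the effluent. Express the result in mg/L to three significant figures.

2.32 µg/L = 0.00232 mg/L.
15 µg/L = 0.015 mg/L.
Mass balance: 0.015·5.51 = 0.38·Cₑ + 5.13·0.00232.
Cₑ = (0.08265 − 0.0119) / 0.38 = 0.1862 mg/L.

0.186 mg/L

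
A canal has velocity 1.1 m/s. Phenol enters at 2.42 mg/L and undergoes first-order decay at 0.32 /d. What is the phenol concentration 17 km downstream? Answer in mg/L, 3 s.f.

2.29 mg/L

Travel time t = 17 km / 1.1 m/s = 1.7e+04/1.1 = 1.545e+04 s = 0.1789 d.
First-order decay: C = 2.42·exp(−0.32·0.1789) = 2.42·0.9444 = 2.285 mg/L.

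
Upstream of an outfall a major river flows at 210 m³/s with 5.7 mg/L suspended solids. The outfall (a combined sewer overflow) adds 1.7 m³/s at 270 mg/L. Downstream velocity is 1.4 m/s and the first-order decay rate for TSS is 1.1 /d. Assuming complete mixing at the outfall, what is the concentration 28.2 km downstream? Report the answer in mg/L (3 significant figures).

After complete mixing, C₀ = (1.7·270 + 210·5.7) / 211.7 = 7.822 mg/L.
Travel time t = 2.82e+04 m / 1.4 m/s = 2.014e+04 s = 0.2331 d.
C = 7.822·exp(−1.1·0.2331) = 7.822·0.7738 = 6.053 mg/L.

6.05 mg/L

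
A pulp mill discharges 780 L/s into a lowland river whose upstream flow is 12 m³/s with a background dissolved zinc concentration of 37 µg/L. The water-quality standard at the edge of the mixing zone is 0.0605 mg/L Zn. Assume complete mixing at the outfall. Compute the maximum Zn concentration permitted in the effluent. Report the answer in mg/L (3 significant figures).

0.422 mg/L

780 L/s = 0.78 m³/s.
37 µg/L = 0.037 mg/L.
Mass balance: 0.0605·12.78 = 0.78·Cₑ + 12·0.037.
Cₑ = (0.7732 − 0.444) / 0.78 = 0.422 mg/L.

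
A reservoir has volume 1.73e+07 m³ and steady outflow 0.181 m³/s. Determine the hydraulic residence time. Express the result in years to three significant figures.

Q = 0.181 m³/s × 3.156e+07 s/yr = 5.712e+06 m³/yr.
Hydraulic residence time τ = V/Q = 1.73e+07/5.712e+06 = 3.029 yr.

3.03 yr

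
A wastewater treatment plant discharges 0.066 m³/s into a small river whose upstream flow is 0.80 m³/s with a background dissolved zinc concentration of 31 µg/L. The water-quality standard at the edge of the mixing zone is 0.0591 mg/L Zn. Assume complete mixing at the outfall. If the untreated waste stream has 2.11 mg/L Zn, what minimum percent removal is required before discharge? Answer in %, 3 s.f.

81.1 %

31 µg/L = 0.031 mg/L.
Mass balance: 0.0591·0.866 = 0.066·Cₑ + 0.8·0.031.
Cₑ = (0.05118 − 0.0248) / 0.066 = 0.3997 mg/L.
Required removal = 1 − 0.3997/2.11 = 81.06 %.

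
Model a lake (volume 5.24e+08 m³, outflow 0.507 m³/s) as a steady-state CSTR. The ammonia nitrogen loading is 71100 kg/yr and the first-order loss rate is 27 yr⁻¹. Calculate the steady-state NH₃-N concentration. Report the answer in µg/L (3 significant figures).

Outflow Q = 0.507 m³/s × 3.156e+07 s/yr = 1.6e+07 m³/yr.
Steady-state CSTR mass balance: W = Q·C + k·V·C, so C = W/(Q + kV).
Q + kV = 1.6e+07 + 27·5.24e+08 = 1.416e+10 m³/yr.
C = 71100/1.416e+10 = 5.02e-06 kg/m³ = 0.00502 mg/L = 5.02 µg/L.

5.02 µg/L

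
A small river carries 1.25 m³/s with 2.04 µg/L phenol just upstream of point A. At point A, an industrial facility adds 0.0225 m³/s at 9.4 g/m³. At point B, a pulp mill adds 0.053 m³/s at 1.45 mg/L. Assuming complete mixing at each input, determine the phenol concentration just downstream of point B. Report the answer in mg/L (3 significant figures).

0.219 mg/L

2.04 µg/L = 0.00204 mg/L.
After input A: C = (1.25·0.00204 + 0.0225·9.4) / 1.272 = 0.1682 mg/L.
After input B: C = (1.272·0.1682 + 0.053·1.45) / 1.325 = 0.2195 mg/L.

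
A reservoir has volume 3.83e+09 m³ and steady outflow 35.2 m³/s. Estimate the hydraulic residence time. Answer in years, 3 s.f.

Q = 35.2 m³/s × 3.156e+07 s/yr = 1.111e+09 m³/yr.
Hydraulic residence time τ = V/Q = 3.83e+09/1.111e+09 = 3.448 yr.

3.45 yr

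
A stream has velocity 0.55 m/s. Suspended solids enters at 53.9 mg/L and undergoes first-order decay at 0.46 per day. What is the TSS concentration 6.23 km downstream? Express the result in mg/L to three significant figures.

50.7 mg/L

Travel time t = 6.23 km / 0.55 m/s = 6230/0.55 = 1.133e+04 s = 0.1311 d.
First-order decay: C = 53.9·exp(−0.46·0.1311) = 53.9·0.9415 = 50.75 mg/L.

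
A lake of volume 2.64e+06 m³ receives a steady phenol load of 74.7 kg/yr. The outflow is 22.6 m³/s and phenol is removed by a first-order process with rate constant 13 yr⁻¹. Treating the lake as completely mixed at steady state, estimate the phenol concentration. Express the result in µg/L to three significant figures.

Outflow Q = 22.6 m³/s × 3.156e+07 s/yr = 7.132e+08 m³/yr.
Steady-state CSTR mass balance: W = Q·C + k·V·C, so C = W/(Q + kV).
Q + kV = 7.132e+08 + 13·2.64e+06 = 7.475e+08 m³/yr.
C = 74.7/7.475e+08 = 9.993e-08 kg/m³ = 9.993e-05 mg/L = 0.09993 µg/L.

0.0999 µg/L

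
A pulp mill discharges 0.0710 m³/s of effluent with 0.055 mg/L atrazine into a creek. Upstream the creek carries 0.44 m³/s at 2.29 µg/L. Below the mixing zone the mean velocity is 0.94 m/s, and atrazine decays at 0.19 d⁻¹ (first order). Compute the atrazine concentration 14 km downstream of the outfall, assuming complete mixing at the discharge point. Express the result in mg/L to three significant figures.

0.00930 mg/L

2.29 µg/L = 0.00229 mg/L.
After complete mixing, C₀ = (0.071·0.055 + 0.44·0.00229) / 0.511 = 0.009614 mg/L.
Travel time t = 1.4e+04 m / 0.94 m/s = 1.489e+04 s = 0.1724 d.
C = 0.009614·exp(−0.19·0.1724) = 0.009614·0.9678 = 0.009304 mg/L.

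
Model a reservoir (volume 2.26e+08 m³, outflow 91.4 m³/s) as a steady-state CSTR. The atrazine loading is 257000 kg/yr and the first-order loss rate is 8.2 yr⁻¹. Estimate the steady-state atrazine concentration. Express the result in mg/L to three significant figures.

Outflow Q = 91.4 m³/s × 3.156e+07 s/yr = 2.884e+09 m³/yr.
Steady-state CSTR mass balance: W = Q·C + k·V·C, so C = W/(Q + kV).
Q + kV = 2.884e+09 + 8.2·2.26e+08 = 4.738e+09 m³/yr.
C = 257000/4.738e+09 = 5.425e-05 kg/m³ = 0.05425 mg/L.

0.0542 mg/L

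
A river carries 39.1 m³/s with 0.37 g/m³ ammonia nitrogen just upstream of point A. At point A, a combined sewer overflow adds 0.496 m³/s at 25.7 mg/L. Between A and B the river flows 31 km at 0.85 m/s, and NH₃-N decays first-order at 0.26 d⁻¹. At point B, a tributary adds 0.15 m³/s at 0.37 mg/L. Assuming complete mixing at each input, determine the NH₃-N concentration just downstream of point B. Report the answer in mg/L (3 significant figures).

After input A: C = (39.1·0.37 + 0.496·25.7) / 39.6 = 0.6873 mg/L.
Over the 31 km reach to input B (t = 3.647e+04 s = 0.4221 d), decay gives C = 0.6873·exp(−0.26·0.4221) = 0.6159 mg/L.
After input B: C = (39.6·0.6159 + 0.15·0.37) / 39.75 = 0.6149 mg/L.

0.615 mg/L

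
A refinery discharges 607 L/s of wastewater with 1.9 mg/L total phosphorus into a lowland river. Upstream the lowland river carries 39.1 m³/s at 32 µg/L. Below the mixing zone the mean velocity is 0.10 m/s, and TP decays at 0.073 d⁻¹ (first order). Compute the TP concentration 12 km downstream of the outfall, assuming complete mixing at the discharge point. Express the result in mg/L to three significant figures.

607 L/s = 0.607 m³/s.
32 µg/L = 0.032 mg/L.
After complete mixing, C₀ = (0.607·1.9 + 39.1·0.032) / 39.71 = 0.06056 mg/L.
Travel time t = 1.2e+04 m / 0.10 m/s = 1.2e+05 s = 1.389 d.
C = 0.06056·exp(−0.073·1.389) = 0.06056·0.9036 = 0.05472 mg/L.

0.0547 mg/L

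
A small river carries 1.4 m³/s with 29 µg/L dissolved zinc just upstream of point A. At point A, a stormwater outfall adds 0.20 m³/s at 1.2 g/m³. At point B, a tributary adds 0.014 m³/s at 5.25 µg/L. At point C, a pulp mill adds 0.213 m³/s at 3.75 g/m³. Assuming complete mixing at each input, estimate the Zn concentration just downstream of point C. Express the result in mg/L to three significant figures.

29 µg/L = 0.029 mg/L.
After input A: C = (1.4·0.029 + 0.2·1.2) / 1.6 = 0.1754 mg/L.
5.25 µg/L = 0.00525 mg/L.
After input B: C = (1.6·0.1754 + 0.014·0.00525) / 1.614 = 0.1739 mg/L.
After input C: C = (1.614·0.1739 + 0.213·3.75) / 1.827 = 0.5908 mg/L.

0.591 mg/L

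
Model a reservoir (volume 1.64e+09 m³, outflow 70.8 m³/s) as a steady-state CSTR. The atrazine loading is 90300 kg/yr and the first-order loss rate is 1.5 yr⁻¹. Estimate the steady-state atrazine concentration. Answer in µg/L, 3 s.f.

19.2 µg/L

Outflow Q = 70.8 m³/s × 3.156e+07 s/yr = 2.234e+09 m³/yr.
Steady-state CSTR mass balance: W = Q·C + k·V·C, so C = W/(Q + kV).
Q + kV = 2.234e+09 + 1.5·1.64e+09 = 4.694e+09 m³/yr.
C = 90300/4.694e+09 = 1.924e-05 kg/m³ = 0.01924 mg/L = 19.24 µg/L.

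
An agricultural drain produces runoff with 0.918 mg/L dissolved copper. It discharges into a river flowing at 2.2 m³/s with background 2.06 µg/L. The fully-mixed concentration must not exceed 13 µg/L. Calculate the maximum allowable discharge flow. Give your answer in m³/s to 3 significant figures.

0.0266 m³/s

2.06 µg/L = 0.00206 mg/L.
13 µg/L = 0.013 mg/L.
Mass balance at complete mixing: C_std·(Q_w + Q_r) = Q_w·C_e + Q_r·C_b.
Rearranging, Q_w = Q_r·(C_std − C_b)/(C_e − C_std) = 2.2·(0.013 − 0.00206) / (0.918 − 0.013) = 0.02659 m³/s.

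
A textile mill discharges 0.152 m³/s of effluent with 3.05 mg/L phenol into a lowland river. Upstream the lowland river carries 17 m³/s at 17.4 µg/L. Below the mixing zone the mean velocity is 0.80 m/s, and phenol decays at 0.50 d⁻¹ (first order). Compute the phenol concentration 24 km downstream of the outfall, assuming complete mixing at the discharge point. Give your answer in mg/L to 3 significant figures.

17.4 µg/L = 0.0174 mg/L.
After complete mixing, C₀ = (0.152·3.05 + 17·0.0174) / 17.15 = 0.04427 mg/L.
Travel time t = 2.4e+04 m / 0.80 m/s = 3e+04 s = 0.3472 d.
C = 0.04427·exp(−0.50·0.3472) = 0.04427·0.8406 = 0.03722 mg/L.

0.0372 mg/L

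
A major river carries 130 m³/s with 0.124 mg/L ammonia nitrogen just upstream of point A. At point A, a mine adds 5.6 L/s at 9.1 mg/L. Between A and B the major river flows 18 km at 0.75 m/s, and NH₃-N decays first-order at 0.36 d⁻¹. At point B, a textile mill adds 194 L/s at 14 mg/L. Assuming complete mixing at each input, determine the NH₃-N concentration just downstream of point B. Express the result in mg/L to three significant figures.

0.133 mg/L

5.6 L/s = 0.0056 m³/s.
After input A: C = (130·0.124 + 0.0056·9.1) / 130 = 0.1244 mg/L.
Over the 18 km reach to input B (t = 2.4e+04 s = 0.2778 d), decay gives C = 0.1244·exp(−0.36·0.2778) = 0.1125 mg/L.
194 L/s = 0.194 m³/s.
After input B: C = (130·0.1125 + 0.194·14) / 130.2 = 0.1332 mg/L.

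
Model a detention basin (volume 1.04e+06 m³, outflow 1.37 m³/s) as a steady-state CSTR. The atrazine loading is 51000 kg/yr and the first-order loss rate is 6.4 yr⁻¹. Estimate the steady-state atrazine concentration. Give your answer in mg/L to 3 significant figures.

Outflow Q = 1.37 m³/s × 3.156e+07 s/yr = 4.323e+07 m³/yr.
Steady-state CSTR mass balance: W = Q·C + k·V·C, so C = W/(Q + kV).
Q + kV = 4.323e+07 + 6.4·1.04e+06 = 4.989e+07 m³/yr.
C = 51000/4.989e+07 = 0.001022 kg/m³ = 1.022 mg/L.

1.02 mg/L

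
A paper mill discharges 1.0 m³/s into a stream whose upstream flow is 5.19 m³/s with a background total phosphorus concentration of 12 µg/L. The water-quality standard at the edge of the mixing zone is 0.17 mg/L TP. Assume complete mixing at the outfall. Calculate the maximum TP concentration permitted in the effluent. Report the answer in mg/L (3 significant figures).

12 µg/L = 0.012 mg/L.
Mass balance: 0.17·6.19 = 1·Cₑ + 5.19·0.012.
Cₑ = (1.052 − 0.06228) / 1 = 0.99 mg/L.

0.990 mg/L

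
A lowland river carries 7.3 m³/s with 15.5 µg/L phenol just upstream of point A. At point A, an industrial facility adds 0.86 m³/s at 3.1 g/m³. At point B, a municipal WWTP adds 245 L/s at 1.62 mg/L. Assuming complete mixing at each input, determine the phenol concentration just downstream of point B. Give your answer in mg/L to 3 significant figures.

15.5 µg/L = 0.0155 mg/L.
After input A: C = (7.3·0.0155 + 0.86·3.1) / 8.16 = 0.3406 mg/L.
245 L/s = 0.245 m³/s.
After input B: C = (8.16·0.3406 + 0.245·1.62) / 8.405 = 0.3779 mg/L.

0.378 mg/L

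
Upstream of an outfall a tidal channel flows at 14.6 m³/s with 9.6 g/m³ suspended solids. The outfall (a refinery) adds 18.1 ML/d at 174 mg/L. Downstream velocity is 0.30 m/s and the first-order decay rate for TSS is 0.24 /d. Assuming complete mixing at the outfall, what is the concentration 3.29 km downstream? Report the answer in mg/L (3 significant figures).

18.1 ML/d = 0.2095 m³/s.
After complete mixing, C₀ = (0.2095·174 + 14.6·9.6) / 14.81 = 11.93 mg/L.
Travel time t = 3290 m / 0.30 m/s = 1.097e+04 s = 0.1269 d.
C = 11.93·exp(−0.24·0.1269) = 11.93·0.97 = 11.57 mg/L.

11.6 mg/L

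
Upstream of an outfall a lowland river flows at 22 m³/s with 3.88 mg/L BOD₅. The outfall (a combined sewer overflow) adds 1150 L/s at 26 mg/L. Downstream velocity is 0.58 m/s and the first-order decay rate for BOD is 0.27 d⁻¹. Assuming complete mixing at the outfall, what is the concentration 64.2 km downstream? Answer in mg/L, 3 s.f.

1150 L/s = 1.15 m³/s.
After complete mixing, C₀ = (1.15·26 + 22·3.88) / 23.15 = 4.979 mg/L.
Travel time t = 6.42e+04 m / 0.58 m/s = 1.107e+05 s = 1.281 d.
C = 4.979·exp(−0.27·1.281) = 4.979·0.7076 = 3.523 mg/L.

3.52 mg/L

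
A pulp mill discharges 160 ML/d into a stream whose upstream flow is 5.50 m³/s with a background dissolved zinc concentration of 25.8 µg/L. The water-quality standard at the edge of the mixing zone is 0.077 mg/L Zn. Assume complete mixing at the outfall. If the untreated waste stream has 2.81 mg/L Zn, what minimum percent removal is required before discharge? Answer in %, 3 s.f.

91.8 %

160 ML/d = 1.852 m³/s.
25.8 µg/L = 0.0258 mg/L.
Mass balance: 0.077·7.352 = 1.852·Cₑ + 5.5·0.0258.
Cₑ = (0.5661 − 0.1419) / 1.852 = 0.2291 mg/L.
Required removal = 1 − 0.2291/2.81 = 91.85 %.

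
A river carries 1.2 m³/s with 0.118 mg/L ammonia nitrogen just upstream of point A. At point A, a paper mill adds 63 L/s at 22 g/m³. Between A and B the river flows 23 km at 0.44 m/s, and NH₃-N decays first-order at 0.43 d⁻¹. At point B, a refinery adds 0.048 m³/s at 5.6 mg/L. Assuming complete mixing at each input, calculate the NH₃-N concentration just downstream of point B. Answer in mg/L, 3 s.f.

1.10 mg/L

63 L/s = 0.063 m³/s.
After input A: C = (1.2·0.118 + 0.063·22) / 1.263 = 1.21 mg/L.
Over the 23 km reach to input B (t = 5.227e+04 s = 0.605 d), decay gives C = 1.21·exp(−0.43·0.605) = 0.9324 mg/L.
After input B: C = (1.263·0.9324 + 0.048·5.6) / 1.311 = 1.103 mg/L.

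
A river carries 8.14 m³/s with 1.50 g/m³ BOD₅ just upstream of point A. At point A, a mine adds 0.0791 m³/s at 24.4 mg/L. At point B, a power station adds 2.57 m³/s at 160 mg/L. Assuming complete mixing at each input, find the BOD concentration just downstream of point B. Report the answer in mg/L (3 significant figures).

39.4 mg/L

After input A: C = (8.14·1.5 + 0.0791·24.4) / 8.219 = 1.72 mg/L.
After input B: C = (8.219·1.72 + 2.57·160) / 10.79 = 39.42 mg/L.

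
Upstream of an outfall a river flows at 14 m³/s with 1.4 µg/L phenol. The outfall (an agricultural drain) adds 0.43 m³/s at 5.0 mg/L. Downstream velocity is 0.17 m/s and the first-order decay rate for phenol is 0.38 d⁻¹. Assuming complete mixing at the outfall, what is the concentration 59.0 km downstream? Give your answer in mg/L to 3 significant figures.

1.4 µg/L = 0.0014 mg/L.
After complete mixing, C₀ = (0.43·5 + 14·0.0014) / 14.43 = 0.1504 mg/L.
Travel time t = 5.9e+04 m / 0.17 m/s = 3.471e+05 s = 4.017 d.
C = 0.1504·exp(−0.38·4.017) = 0.1504·0.2173 = 0.03267 mg/L.

0.0327 mg/L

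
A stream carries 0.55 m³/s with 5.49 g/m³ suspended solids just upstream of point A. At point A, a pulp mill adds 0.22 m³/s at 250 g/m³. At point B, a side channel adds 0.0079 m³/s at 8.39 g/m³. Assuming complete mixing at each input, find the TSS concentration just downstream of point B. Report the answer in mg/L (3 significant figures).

After input A: C = (0.55·5.49 + 0.22·250) / 0.77 = 75.35 mg/L.
After input B: C = (0.77·75.35 + 0.0079·8.39) / 0.7779 = 74.67 mg/L.

74.7 mg/L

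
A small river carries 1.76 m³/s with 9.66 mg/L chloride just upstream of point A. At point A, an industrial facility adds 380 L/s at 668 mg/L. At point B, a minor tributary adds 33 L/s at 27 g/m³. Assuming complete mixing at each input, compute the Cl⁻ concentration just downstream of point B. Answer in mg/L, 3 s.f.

125 mg/L

380 L/s = 0.38 m³/s.
After input A: C = (1.76·9.66 + 0.38·668) / 2.14 = 126.6 mg/L.
33 L/s = 0.033 m³/s.
After input B: C = (2.14·126.6 + 0.033·27) / 2.173 = 125 mg/L.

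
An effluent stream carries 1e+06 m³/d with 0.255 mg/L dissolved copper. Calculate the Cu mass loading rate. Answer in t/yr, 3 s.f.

1e+06 m³/d = 11.57 m³/s.
Mass flux = Q·C = 11.57 m³/s × 0.255 g/m³ = 2.951 g/s.
= 2.951 g/s × 31.56 = 93.14 t/yr.

93.1 t/yr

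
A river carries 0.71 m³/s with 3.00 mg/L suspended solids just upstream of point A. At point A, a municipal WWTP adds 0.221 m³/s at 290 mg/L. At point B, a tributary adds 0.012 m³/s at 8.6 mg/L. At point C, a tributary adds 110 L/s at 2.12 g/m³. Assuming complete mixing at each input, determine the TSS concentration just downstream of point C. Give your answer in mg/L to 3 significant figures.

63.2 mg/L

After input A: C = (0.71·3 + 0.221·290) / 0.931 = 71.13 mg/L.
After input B: C = (0.931·71.13 + 0.012·8.6) / 0.943 = 70.33 mg/L.
110 L/s = 0.11 m³/s.
After input C: C = (0.943·70.33 + 0.11·2.12) / 1.053 = 63.21 mg/L.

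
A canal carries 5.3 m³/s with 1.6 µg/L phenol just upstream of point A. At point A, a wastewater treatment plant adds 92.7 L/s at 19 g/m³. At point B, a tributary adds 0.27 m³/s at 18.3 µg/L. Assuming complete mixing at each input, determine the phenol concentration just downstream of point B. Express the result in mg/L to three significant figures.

1.6 µg/L = 0.0016 mg/L.
92.7 L/s = 0.0927 m³/s.
After input A: C = (5.3·0.0016 + 0.0927·19) / 5.393 = 0.3282 mg/L.
18.3 µg/L = 0.0183 mg/L.
After input B: C = (5.393·0.3282 + 0.27·0.0183) / 5.663 = 0.3134 mg/L.

0.313 mg/L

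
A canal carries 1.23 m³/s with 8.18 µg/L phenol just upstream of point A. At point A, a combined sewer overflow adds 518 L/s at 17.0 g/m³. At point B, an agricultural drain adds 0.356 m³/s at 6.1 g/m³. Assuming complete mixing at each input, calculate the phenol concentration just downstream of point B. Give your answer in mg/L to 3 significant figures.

5.22 mg/L

8.18 µg/L = 0.00818 mg/L.
518 L/s = 0.518 m³/s.
After input A: C = (1.23·0.00818 + 0.518·17) / 1.748 = 5.044 mg/L.
After input B: C = (1.748·5.044 + 0.356·6.1) / 2.104 = 5.222 mg/L.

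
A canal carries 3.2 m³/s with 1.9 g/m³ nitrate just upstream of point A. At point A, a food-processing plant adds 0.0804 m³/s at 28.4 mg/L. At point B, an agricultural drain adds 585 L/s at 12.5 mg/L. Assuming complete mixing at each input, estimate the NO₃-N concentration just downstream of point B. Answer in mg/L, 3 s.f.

4.06 mg/L

After input A: C = (3.2·1.9 + 0.0804·28.4) / 3.28 = 2.549 mg/L.
585 L/s = 0.585 m³/s.
After input B: C = (3.28·2.549 + 0.585·12.5) / 3.865 = 4.055 mg/L.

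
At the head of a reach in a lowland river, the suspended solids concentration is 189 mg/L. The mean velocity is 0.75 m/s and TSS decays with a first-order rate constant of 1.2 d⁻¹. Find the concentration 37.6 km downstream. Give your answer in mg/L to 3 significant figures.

94.2 mg/L

Travel time t = 37.6 km / 0.75 m/s = 3.76e+04/0.75 = 5.013e+04 s = 0.5802 d.
First-order decay: C = 189·exp(−1.2·0.5802) = 189·0.4984 = 94.2 mg/L.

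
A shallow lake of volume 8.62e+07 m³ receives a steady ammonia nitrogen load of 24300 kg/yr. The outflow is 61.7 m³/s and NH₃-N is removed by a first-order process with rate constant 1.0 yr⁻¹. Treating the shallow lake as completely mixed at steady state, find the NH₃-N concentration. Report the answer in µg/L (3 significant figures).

12.0 µg/L

Outflow Q = 61.7 m³/s × 3.156e+07 s/yr = 1.947e+09 m³/yr.
Steady-state CSTR mass balance: W = Q·C + k·V·C, so C = W/(Q + kV).
Q + kV = 1.947e+09 + 1.0·8.62e+07 = 2.033e+09 m³/yr.
C = 24300/2.033e+09 = 1.195e-05 kg/m³ = 0.01195 mg/L = 11.95 µg/L.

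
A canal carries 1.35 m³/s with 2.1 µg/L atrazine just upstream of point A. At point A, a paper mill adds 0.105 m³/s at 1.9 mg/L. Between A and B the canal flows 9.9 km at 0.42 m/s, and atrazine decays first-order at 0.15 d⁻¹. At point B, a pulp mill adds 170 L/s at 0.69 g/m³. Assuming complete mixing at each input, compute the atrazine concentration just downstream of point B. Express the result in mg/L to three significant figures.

0.192 mg/L

2.1 µg/L = 0.0021 mg/L.
After input A: C = (1.35·0.0021 + 0.105·1.9) / 1.455 = 0.1391 mg/L.
Over the 9.9 km reach to input B (t = 2.357e+04 s = 0.2728 d), decay gives C = 0.1391·exp(−0.15·0.2728) = 0.1335 mg/L.
170 L/s = 0.17 m³/s.
After input B: C = (1.455·0.1335 + 0.17·0.69) / 1.625 = 0.1917 mg/L.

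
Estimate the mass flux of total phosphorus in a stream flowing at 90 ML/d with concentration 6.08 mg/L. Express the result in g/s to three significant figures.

6.33 g/s

90 ML/d = 1.042 m³/s.
Mass flux = Q·C = 1.042 m³/s × 6.08 g/m³ = 6.333 g/s.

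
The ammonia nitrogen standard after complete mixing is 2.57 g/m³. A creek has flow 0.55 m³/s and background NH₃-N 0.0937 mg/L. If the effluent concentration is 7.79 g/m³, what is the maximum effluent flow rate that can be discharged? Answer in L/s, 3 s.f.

261 L/s

Mass balance at complete mixing: C_std·(Q_w + Q_r) = Q_w·C_e + Q_r·C_b.
Rearranging, Q_w = Q_r·(C_std − C_b)/(C_e − C_std) = 0.55·(2.57 − 0.0937) / (7.79 − 2.57) = 0.2609 m³/s.
= 260.9 L/s.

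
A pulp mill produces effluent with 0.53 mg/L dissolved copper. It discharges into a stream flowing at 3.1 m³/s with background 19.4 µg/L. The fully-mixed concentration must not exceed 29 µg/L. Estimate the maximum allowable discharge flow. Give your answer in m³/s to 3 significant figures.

19.4 µg/L = 0.0194 mg/L.
29 µg/L = 0.029 mg/L.
Mass balance at complete mixing: C_std·(Q_w + Q_r) = Q_w·C_e + Q_r·C_b.
Rearranging, Q_w = Q_r·(C_std − C_b)/(C_e − C_std) = 3.1·(0.029 − 0.0194) / (0.53 − 0.029) = 0.0594 m³/s.

0.0594 m³/s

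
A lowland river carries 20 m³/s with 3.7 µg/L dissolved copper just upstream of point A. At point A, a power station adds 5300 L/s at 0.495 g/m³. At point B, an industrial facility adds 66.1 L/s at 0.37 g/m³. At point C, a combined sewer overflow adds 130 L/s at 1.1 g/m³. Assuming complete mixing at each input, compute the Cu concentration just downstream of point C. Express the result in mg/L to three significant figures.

3.7 µg/L = 0.0037 mg/L.
5300 L/s = 5.3 m³/s.
After input A: C = (20·0.0037 + 5.3·0.495) / 25.3 = 0.1066 mg/L.
66.1 L/s = 0.0661 m³/s.
After input B: C = (25.3·0.1066 + 0.0661·0.37) / 25.37 = 0.1073 mg/L.
130 L/s = 0.13 m³/s.
After input C: C = (25.37·0.1073 + 0.13·1.1) / 25.5 = 0.1124 mg/L.

0.112 mg/L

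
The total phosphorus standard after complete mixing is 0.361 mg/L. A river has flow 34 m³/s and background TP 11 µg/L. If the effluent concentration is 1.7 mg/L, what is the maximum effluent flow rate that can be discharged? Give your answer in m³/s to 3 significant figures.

11 µg/L = 0.011 mg/L.
Mass balance at complete mixing: C_std·(Q_w + Q_r) = Q_w·C_e + Q_r·C_b.
Rearranging, Q_w = Q_r·(C_std − C_b)/(C_e − C_std) = 34·(0.361 − 0.011) / (1.7 − 0.361) = 8.887 m³/s.

8.89 m³/s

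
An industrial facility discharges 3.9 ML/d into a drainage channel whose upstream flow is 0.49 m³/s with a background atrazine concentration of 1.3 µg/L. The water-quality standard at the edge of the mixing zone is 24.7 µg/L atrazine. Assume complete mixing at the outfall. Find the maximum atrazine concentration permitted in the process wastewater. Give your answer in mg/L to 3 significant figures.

0.279 mg/L

3.9 ML/d = 0.04514 m³/s.
1.3 µg/L = 0.0013 mg/L.
24.7 µg/L = 0.0247 mg/L.
Mass balance: 0.0247·0.5351 = 0.04514·Cₑ + 0.49·0.0013.
Cₑ = (0.01322 − 0.000637) / 0.04514 = 0.2787 mg/L.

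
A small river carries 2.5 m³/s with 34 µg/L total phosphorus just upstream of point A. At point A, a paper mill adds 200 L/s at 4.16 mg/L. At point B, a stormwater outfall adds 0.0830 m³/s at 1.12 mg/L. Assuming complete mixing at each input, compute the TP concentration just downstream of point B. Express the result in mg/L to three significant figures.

34 µg/L = 0.034 mg/L.
200 L/s = 0.2 m³/s.
After input A: C = (2.5·0.034 + 0.2·4.16) / 2.7 = 0.3396 mg/L.
After input B: C = (2.7·0.3396 + 0.083·1.12) / 2.783 = 0.3629 mg/L.

0.363 mg/L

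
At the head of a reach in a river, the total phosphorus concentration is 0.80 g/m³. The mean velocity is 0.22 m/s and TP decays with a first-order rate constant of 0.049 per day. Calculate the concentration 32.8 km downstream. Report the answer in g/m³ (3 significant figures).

0.735 g/m³

Travel time t = 32.8 km / 0.22 m/s = 3.28e+04/0.22 = 1.491e+05 s = 1.726 d.
First-order decay: C = 0.80·exp(−0.049·1.726) = 0.80·0.9189 = 0.7351 g/m³.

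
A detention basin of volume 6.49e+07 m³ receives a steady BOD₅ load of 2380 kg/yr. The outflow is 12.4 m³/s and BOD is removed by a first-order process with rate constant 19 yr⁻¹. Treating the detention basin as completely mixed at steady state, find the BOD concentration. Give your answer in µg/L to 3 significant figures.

Outflow Q = 12.4 m³/s × 3.156e+07 s/yr = 3.913e+08 m³/yr.
Steady-state CSTR mass balance: W = Q·C + k·V·C, so C = W/(Q + kV).
Q + kV = 3.913e+08 + 19·6.49e+07 = 1.624e+09 m³/yr.
C = 2380/1.624e+09 = 1.465e-06 kg/m³ = 0.001465 mg/L = 1.465 µg/L.

1.47 µg/L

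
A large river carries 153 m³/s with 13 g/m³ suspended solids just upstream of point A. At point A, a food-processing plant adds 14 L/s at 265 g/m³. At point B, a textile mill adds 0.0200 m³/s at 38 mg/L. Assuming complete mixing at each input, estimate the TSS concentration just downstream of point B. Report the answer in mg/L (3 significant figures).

13.0 mg/L

14 L/s = 0.014 m³/s.
After input A: C = (153·13 + 0.014·265) / 153 = 13.02 mg/L.
After input B: C = (153·13.02 + 0.02·38) / 153 = 13.03 mg/L.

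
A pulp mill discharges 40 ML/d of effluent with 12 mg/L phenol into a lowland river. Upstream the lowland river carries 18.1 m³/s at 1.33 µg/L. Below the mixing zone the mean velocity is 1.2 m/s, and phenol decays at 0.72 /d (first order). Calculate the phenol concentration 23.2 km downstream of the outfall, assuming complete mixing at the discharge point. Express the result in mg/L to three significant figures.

0.256 mg/L

40 ML/d = 0.463 m³/s.
1.33 µg/L = 0.00133 mg/L.
After complete mixing, C₀ = (0.463·12 + 18.1·0.00133) / 18.56 = 0.3006 mg/L.
Travel time t = 2.32e+04 m / 1.2 m/s = 1.933e+04 s = 0.2238 d.
C = 0.3006·exp(−0.72·0.2238) = 0.3006·0.8512 = 0.2559 mg/L.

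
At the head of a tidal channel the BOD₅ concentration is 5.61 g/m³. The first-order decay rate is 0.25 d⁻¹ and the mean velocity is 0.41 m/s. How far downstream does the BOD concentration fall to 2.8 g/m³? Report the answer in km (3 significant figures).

98.5 km

From C = C₀·e^(−kt), t = ln(C₀/C)/k = ln(5.61/2.8)/0.25 = 0.6949/0.25 = 2.78 d.
Distance = v·t = 0.41 m/s × 2.402e+05 s = 9.847e+04 m = 98.47 km.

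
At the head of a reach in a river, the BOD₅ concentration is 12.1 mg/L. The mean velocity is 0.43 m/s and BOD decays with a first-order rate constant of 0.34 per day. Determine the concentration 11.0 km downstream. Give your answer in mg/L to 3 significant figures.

Travel time t = 11.0 km / 0.43 m/s = 1.1e+04/0.43 = 2.558e+04 s = 0.2961 d.
First-order decay: C = 12.1·exp(−0.34·0.2961) = 12.1·0.9042 = 10.94 mg/L.

10.9 mg/L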